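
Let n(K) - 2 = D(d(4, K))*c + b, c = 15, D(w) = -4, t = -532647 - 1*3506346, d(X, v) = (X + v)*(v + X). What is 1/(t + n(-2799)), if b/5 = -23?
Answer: -1/4039166 ≈ -2.4758e-7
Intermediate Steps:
d(X, v) = (X + v)² (d(X, v) = (X + v)*(X + v) = (X + v)²)
b = -115 (b = 5*(-23) = -115)
t = -4038993 (t = -532647 - 3506346 = -4038993)
n(K) = -173 (n(K) = 2 + (-4*15 - 115) = 2 + (-60 - 115) = 2 - 175 = -173)
1/(t + n(-2799)) = 1/(-4038993 - 173) = 1/(-4039166) = -1/4039166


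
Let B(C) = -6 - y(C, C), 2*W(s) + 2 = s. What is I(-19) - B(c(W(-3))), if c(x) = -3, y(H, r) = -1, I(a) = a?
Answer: -14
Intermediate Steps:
W(s) = -1 + s/2
B(C) = -5 (B(C) = -6 - 1*(-1) = -6 + 1 = -5)
I(-19) - B(c(W(-3))) = -19 - 1*(-5) = -19 + 5 = -14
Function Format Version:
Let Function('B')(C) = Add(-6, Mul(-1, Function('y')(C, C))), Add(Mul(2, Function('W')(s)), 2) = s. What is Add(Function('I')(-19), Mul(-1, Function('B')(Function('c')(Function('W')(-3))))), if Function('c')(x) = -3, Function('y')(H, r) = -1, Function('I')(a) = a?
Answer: -14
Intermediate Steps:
Function('W')(s) = Add(-1, Mul(Rational(1, 2), s))
Function('B')(C) = -5 (Function('B')(C) = Add(-6, Mul(-1, -1)) = Add(-6, 1) = -5)
Add(Function('I')(-19), Mul(-1, Function('B')(Function('c')(Function('W')(-3))))) = Add(-19, Mul(-1, -5)) = Add(-19, 5) = -14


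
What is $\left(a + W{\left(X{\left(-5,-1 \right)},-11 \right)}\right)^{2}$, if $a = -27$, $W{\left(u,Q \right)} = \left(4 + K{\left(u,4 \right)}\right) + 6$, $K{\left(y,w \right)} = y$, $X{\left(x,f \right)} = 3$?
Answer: $196$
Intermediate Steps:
$W{\left(u,Q \right)} = 10 + u$ ($W{\left(u,Q \right)} = \left(4 + u\right) + 6 = 10 + u$)
$\left(a + W{\left(X{\left(-5,-1 \right)},-11 \right)}\right)^{2} = \left(-27 + \left(10 + 3\right)\right)^{2} = \left(-27 + 13\right)^{2} = \left(-14\right)^{2} = 196$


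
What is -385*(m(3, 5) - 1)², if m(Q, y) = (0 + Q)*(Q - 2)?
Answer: -1540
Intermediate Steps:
m(Q, y) = Q*(-2 + Q)
-385*(m(3, 5) - 1)² = -385*(3*(-2 + 3) - 1)² = -385*(3*1 - 1)² = -385*(3 - 1)² = -385*2² = -385*4 = -1540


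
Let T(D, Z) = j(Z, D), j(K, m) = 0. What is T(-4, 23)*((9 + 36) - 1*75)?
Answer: 0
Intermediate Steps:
T(D, Z) = 0
T(-4, 23)*((9 + 36) - 1*75) = 0*((9 + 36) - 1*75) = 0*(45 - 75) = 0*(-30) = 0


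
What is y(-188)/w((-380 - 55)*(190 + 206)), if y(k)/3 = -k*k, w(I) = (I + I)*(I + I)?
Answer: -2209/2472792300 ≈ -8.9332e-7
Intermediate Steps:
w(I) = 4*I² (w(I) = (2*I)*(2*I) = 4*I²)
y(k) = -3*k² (y(k) = 3*(-k*k) = 3*(-k²) = -3*k²)
y(-188)/w((-380 - 55)*(190 + 206)) = (-3*(-188)²)/((4*((-380 - 55)*(190 + 206))²)) = (-3*35344)/((4*(-435*396)²)) = -106032/(4*(-172260)²) = -106032/(4*29673507600) = -106032/118694030400 = -106032*1/118694030400 = -2209/2472792300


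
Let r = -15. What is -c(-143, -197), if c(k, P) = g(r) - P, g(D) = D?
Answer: -182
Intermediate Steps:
c(k, P) = -15 - P
-c(-143, -197) = -(-15 - 1*(-197)) = -(-15 + 197) = -1*182 = -182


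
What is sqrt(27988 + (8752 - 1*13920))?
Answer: 2*sqrt(5705) ≈ 151.06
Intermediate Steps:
sqrt(27988 + (8752 - 1*13920)) = sqrt(27988 + (8752 - 13920)) = sqrt(27988 - 5168) = sqrt(22820) = 2*sqrt(5705)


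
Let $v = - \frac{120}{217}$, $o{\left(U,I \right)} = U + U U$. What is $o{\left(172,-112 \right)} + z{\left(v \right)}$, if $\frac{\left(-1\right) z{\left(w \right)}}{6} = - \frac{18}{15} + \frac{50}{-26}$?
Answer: $\frac{1935358}{65} \approx 29775.0$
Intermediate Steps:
$o{\left(U,I \right)} = U + U^{2}$
$v = - \frac{120}{217}$ ($v = \left(-120\right) \frac{1}{217} = - \frac{120}{217} \approx -0.553$)
$z{\left(w \right)} = \frac{1218}{65}$ ($z{\left(w \right)} = - 6 \left(- \frac{18}{15} + \frac{50}{-26}\right) = - 6 \left(\left(-18\right) \frac{1}{15} + 50 \left(- \frac{1}{26}\right)\right) = - 6 \left(- \frac{6}{5} - \frac{25}{13}\right) = \left(-6\right) \left(- \frac{203}{65}\right) = \frac{1218}{65}$)
$o{\left(172,-112 \right)} + z{\left(v \right)} = 172 \left(1 + 172\right) + \frac{1218}{65} = 172 \cdot 173 + \frac{1218}{65} = 29756 + \frac{1218}{65} = \frac{1935358}{65}$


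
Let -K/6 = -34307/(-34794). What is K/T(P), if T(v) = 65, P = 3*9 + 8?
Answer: -2639/28995 ≈ -0.091016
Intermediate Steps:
P = 35 (P = 27 + 8 = 35)
K = -34307/5799 (K = -(-205842)/(-34794) = -(-205842)*(-1)/34794 = -6*34307/34794 = -34307/5799 ≈ -5.9160)
K/T(P) = -34307/5799/65 = -34307/5799*1/65 = -2639/28995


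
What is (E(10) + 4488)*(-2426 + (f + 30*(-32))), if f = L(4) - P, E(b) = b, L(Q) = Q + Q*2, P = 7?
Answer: -15207738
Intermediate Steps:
L(Q) = 3*Q (L(Q) = Q + 2*Q = 3*Q)
f = 5 (f = 3*4 - 1*7 = 12 - 7 = 5)
(E(10) + 4488)*(-2426 + (f + 30*(-32))) = (10 + 4488)*(-2426 + (5 + 30*(-32))) = 4498*(-2426 + (5 - 960)) = 4498*(-2426 - 955) = 4498*(-3381) = -15207738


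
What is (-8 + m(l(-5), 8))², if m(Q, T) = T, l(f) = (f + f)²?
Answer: 0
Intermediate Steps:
l(f) = 4*f² (l(f) = (2*f)² = 4*f²)
(-8 + m(l(-5), 8))² = (-8 + 8)² = 0² = 0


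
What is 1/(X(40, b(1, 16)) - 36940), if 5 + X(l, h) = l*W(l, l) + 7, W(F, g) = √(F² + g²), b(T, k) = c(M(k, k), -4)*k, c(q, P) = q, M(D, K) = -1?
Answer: -18469/679647922 - 400*√2/339823961 ≈ -2.8839e-5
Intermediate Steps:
b(T, k) = -k
X(l, h) = 2 + l*√2*√(l²) (X(l, h) = -5 + (l*√(l² + l²) + 7) = -5 + (l*√(2*l²) + 7) = -5 + (l*(√2*√(l²)) + 7) = -5 + (l*√2*√(l²) + 7) = -5 + (7 + l*√2*√(l²)) = 2 + l*√2*√(l²))
1/(X(40, b(1, 16)) - 36940) = 1/((2 + 40*√2*√(40²)) - 36940) = 1/((2 + 40*√2*√1600) - 36940) = 1/((2 + 40*√2*40) - 36940) = 1/((2 + 1600*√2) - 36940) = 1/(-36938 + 1600*√2)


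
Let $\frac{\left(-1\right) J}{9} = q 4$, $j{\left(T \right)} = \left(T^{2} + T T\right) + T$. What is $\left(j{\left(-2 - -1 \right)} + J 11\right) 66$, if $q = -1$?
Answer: $26202$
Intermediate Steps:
$j{\left(T \right)} = T + 2 T^{2}$ ($j{\left(T \right)} = \left(T^{2} + T^{2}\right) + T = 2 T^{2} + T = T + 2 T^{2}$)
$J = 36$ ($J = - 9 \left(\left(-1\right) 4\right) = \left(-9\right) \left(-4\right) = 36$)
$\left(j{\left(-2 - -1 \right)} + J 11\right) 66 = \left(\left(-2 - -1\right) \left(1 + 2 \left(-2 - -1\right)\right) + 36 \cdot 11\right) 66 = \left(\left(-2 + 1\right) \left(1 + 2 \left(-2 + 1\right)\right) + 396\right) 66 = \left(- (1 + 2 \left(-1\right)) + 396\right) 66 = \left(- (1 - 2) + 396\right) 66 = \left(\left(-1\right) \left(-1\right) + 396\right) 66 = \left(1 + 396\right) 66 = 397 \cdot 66 = 26202$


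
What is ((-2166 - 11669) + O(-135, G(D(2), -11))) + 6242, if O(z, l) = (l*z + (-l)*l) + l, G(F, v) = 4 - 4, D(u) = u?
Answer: -7593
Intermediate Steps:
G(F, v) = 0
O(z, l) = l - l**2 + l*z (O(z, l) = (l*z - l**2) + l = (-l**2 + l*z) + l = l - l**2 + l*z)
((-2166 - 11669) + O(-135, G(D(2), -11))) + 6242 = ((-2166 - 11669) + 0*(1 - 135 - 1*0)) + 6242 = (-13835 + 0*(1 - 135 + 0)) + 6242 = (-13835 + 0*(-134)) + 6242 = (-13835 + 0) + 6242 = -13835 + 6242 = -7593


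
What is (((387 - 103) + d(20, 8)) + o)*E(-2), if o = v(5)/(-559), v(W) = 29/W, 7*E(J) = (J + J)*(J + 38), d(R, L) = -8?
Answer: -111080304/19565 ≈ -5677.5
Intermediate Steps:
E(J) = 2*J*(38 + J)/7 (E(J) = ((J + J)*(J + 38))/7 = ((2*J)*(38 + J))/7 = (2*J*(38 + J))/7 = 2*J*(38 + J)/7)
o = -29/2795 (o = (29/5)/(-559) = (29*(⅕))*(-1/559) = (29/5)*(-1/559) = -29/2795 ≈ -0.010376)
(((387 - 103) + d(20, 8)) + o)*E(-2) = (((387 - 103) - 8) - 29/2795)*((2/7)*(-2)*(38 - 2)) = ((284 - 8) - 29/2795)*((2/7)*(-2)*36) = (276 - 29/2795)*(-144/7) = (771391/2795)*(-144/7) = -111080304/19565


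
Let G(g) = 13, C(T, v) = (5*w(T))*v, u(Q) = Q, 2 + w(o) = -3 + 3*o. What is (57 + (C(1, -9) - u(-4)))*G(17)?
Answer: 1963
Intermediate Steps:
w(o) = -5 + 3*o (w(o) = -2 + (-3 + 3*o) = -5 + 3*o)
C(T, v) = v*(-25 + 15*T) (C(T, v) = (5*(-5 + 3*T))*v = (-25 + 15*T)*v = v*(-25 + 15*T))
(57 + (C(1, -9) - u(-4)))*G(17) = (57 + (5*(-9)*(-5 + 3*1) - 1*(-4)))*13 = (57 + (5*(-9)*(-5 + 3) + 4))*13 = (57 + (5*(-9)*(-2) + 4))*13 = (57 + (90 + 4))*13 = (57 + 94)*13 = 151*13 = 1963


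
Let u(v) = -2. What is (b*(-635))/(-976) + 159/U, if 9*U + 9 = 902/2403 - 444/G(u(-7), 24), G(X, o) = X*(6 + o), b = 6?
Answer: -4181190375/3590216 ≈ -1164.6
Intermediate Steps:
U = -14714/108135 (U = -1 + (902/2403 - 444*(-1/(2*(6 + 24))))/9 = -1 + (902*(1/2403) - 444/((-2*30)))/9 = -1 + (902/2403 - 444/(-60))/9 = -1 + (902/2403 - 444*(-1/60))/9 = -1 + (902/2403 + 37/5)/9 = -1 + (⅑)*(93421/12015) = -1 + 93421/108135 = -14714/108135 ≈ -0.13607)
(b*(-635))/(-976) + 159/U = (6*(-635))/(-976) + 159/(-14714/108135) = -3810*(-1/976) + 159*(-108135/14714) = 1905/488 - 17193465/14714 = -4181190375/3590216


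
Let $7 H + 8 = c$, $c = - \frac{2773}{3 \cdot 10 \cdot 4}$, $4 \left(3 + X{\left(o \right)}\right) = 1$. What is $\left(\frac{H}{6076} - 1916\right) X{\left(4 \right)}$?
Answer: $\frac{107568572903}{20415360} \approx 5269.0$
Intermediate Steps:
$X{\left(o \right)} = - \frac{11}{4}$ ($X{\left(o \right)} = -3 + \frac{1}{4} \cdot 1 = -3 + \frac{1}{4} = - \frac{11}{4}$)
$c = - \frac{2773}{120}$ ($c = - \frac{2773}{30 \cdot 4} = - \frac{2773}{120} \approx -23.108$)
$H = - \frac{3733}{840}$ ($H = - \frac{8}{7} + \frac{1}{7} \left(- \frac{2773}{120}\right) = - \frac{8}{7} - \frac{2773}{840} = - \frac{3733}{840} \approx -4.444$)
$\left(\frac{H}{6076} - 1916\right) X{\left(4 \right)} = \left(- \frac{3733}{840 \cdot 6076} - 1916\right) \left(- \frac{11}{4}\right) = \left(\left(- \frac{3733}{840}\right) \frac{1}{6076} - 1916\right) \left(- \frac{11}{4}\right) = \left(- \frac{3733}{5103840} - 1916\right) \left(- \frac{11}{4}\right) = \left(- \frac{9778961173}{5103840}\right) \left(- \frac{11}{4}\right) = \frac{107568572903}{20415360}$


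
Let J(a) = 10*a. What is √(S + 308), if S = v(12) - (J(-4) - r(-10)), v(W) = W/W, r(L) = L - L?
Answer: √349 ≈ 18.682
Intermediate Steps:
r(L) = 0
v(W) = 1
S = 41 (S = 1 - (10*(-4) - 1*0) = 1 - (-40 + 0) = 1 - 1*(-40) = 1 + 40 = 41)
√(S + 308) = √(41 + 308) = √349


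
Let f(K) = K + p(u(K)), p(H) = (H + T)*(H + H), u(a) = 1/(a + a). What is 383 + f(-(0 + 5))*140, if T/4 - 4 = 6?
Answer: -7171/5 ≈ -1434.2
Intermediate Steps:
T = 40 (T = 16 + 4*6 = 16 + 24 = 40)
u(a) = 1/(2*a)
p(H) = 2*H*(40 + H) (p(H) = (H + 40)*(H + H) = (40 + H)*(2*H) = 2*H*(40 + H))
f(K) = K + (40 + 1/(2*K))/K (f(K) = K + 2*(1/(2*K))*(40 + 1/(2*K)) = K + (40 + 1/(2*K))/K)
383 + f(-(0 + 5))*140 = 383 + (-(0 + 5) + 1/(2*(-(0 + 5))**2) + 40/((-(0 + 5))))*140 = 383 + (-1*5 + 1/(2*(-1*5)**2) + 40/((-1*5)))*140 = 383 + (-5 + (1/2)/(-5)**2 + 40/(-5))*140 = 383 + (-5 + (1/2)*(1/25) + 40*(-1/5))*140 = 383 + (-5 + 1/50 - 8)*140 = 383 - 649/50*140 = 383 - 9086/5 = -7171/5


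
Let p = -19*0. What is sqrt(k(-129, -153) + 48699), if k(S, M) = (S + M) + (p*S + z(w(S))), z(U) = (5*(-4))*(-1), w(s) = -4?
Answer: sqrt(48437) ≈ 220.08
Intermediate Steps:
p = 0
z(U) = 20 (z(U) = -20*(-1) = 20)
k(S, M) = 20 + M + S (k(S, M) = (S + M) + (0*S + 20) = (M + S) + (0 + 20) = (M + S) + 20 = 20 + M + S)
sqrt(k(-129, -153) + 48699) = sqrt((20 - 153 - 129) + 48699) = sqrt(-262 + 48699) = sqrt(48437)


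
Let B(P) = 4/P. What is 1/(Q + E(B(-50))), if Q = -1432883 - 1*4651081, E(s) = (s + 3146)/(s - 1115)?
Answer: -27877/169602743076 ≈ -1.6437e-7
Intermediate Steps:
E(s) = (3146 + s)/(-1115 + s)
Q = -6083964 (Q = -1432883 - 4651081 = -6083964)
1/(Q + E(B(-50))) = 1/(-6083964 + (3146 + 4/(-50))/(-1115 + 4/(-50))) = 1/(-6083964 + (3146 + 4*(-1/50))/(-1115 + 4*(-1/50))) = 1/(-6083964 + (3146 - 2/25)/(-1115 - 2/25)) = 1/(-6083964 + (78648/25)/(-27877/25)) = 1/(-6083964 - 25/27877*78648/25) = 1/(-6083964 - 78648/27877) = 1/(-169602743076/27877) = -27877/169602743076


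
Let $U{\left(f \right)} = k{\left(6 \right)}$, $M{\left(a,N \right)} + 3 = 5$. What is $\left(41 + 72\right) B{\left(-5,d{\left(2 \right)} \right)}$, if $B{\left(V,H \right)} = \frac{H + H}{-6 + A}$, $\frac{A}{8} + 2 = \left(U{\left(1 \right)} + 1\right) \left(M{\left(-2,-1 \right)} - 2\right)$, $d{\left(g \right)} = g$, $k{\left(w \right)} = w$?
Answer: $- \frac{226}{11} \approx -20.545$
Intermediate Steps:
$M{\left(a,N \right)} = 2$ ($M{\left(a,N \right)} = -3 + 5 = 2$)
$U{\left(f \right)} = 6$
$A = -16$ ($A = -16 + 8 \left(6 + 1\right) \left(2 - 2\right) = -16 + 8 \cdot 7 \cdot 0 = -16 + 8 \cdot 0 = -16 + 0 = -16$)
$B{\left(V,H \right)} = - \frac{H}{11}$ ($B{\left(V,H \right)} = \frac{H + H}{-6 - 16} = \frac{2 H}{-22} = 2 H \left(- \frac{1}{22}\right) = - \frac{H}{11}$)
$\left(41 + 72\right) B{\left(-5,d{\left(2 \right)} \right)} = \left(41 + 72\right) \left(\left(- \frac{1}{11}\right) 2\right) = 113 \left(- \frac{2}{11}\right) = - \frac{226}{11}$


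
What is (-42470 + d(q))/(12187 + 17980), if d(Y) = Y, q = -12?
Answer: -42482/30167 ≈ -1.4082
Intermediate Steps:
(-42470 + d(q))/(12187 + 17980) = (-42470 - 12)/(12187 + 17980) = -42482/30167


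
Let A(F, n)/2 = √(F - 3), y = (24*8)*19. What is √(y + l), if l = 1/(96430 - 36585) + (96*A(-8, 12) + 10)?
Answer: √(13100849143295 + 687633412800*I*√11)/59845 ≈ 60.708 + 5.2447*I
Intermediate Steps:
y = 3648 (y = 192*19 = 3648)
A(F, n) = 2*√(-3 + F) (A(F, n) = 2*√(F - 3) = 2*√(-3 + F))
l = 598451/59845 + 192*I*√11 (l = 1/(96430 - 36585) + (96*(2*√(-3 - 8)) + 10) = 1/59845 + (96*(2*√(-11)) + 10) = 1/59845 + (96*(2*(I*√11)) + 10) = 1/59845 + (96*(2*I*√11) + 10) = 1/59845 + (192*I*√11 + 10) = 1/59845 + (10 + 192*I*√11) = 598451/59845 + 192*I*√11 ≈ 10.0 + 636.79*I)
√(y + l) = √(3648 + (598451/59845 + 192*I*√11)) = √(218913011/59845 + 192*I*√11)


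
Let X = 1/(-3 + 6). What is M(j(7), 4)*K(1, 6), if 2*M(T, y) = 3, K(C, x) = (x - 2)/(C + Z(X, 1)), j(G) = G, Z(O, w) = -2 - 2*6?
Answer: -6/13 ≈ -0.46154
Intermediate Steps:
X = 1/3 ≈ 0.33333
Z(O, w) = -14 (Z(O, w) = -2 - 12 = -14)
K(C, x) = (-2 + x)/(-14 + C) (K(C, x) = (x - 2)/(C - 14) = (-2 + x)/(-14 + C))
M(T, y) = 3/2 (M(T, y) = (1/2)*3 = 3/2)
M(j(7), 4)*K(1, 6) = 3*((-2 + 6)/(-14 + 1))/2 = 3*(4/(-13))/2 = 3*(-1/13*4)/2 = (3/2)*(-4/13) = -6/13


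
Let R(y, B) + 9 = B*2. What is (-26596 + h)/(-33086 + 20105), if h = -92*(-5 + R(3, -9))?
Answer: 7884/4327 ≈ 1.8220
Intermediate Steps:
R(y, B) = -9 + 2*B (R(y, B) = -9 + B*2 = -9 + 2*B)
h = 2944 (h = -92*(-5 + (-9 + 2*(-9))) = -92*(-5 + (-9 - 18)) = -92*(-5 - 27) = -92*(-32) = 2944)
(-26596 + h)/(-33086 + 20105) = (-26596 + 2944)/(-33086 + 20105) = -23652/(-12981) = -23652*(-1/12981) = 7884/4327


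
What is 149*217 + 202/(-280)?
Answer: 4526519/140 ≈ 32332.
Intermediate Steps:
149*217 + 202/(-280) = 32333 + 202*(-1/280) = 32333 - 101/140 = 4526519/140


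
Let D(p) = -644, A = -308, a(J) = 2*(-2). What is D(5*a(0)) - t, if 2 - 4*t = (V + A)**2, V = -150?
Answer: 103593/2 ≈ 51797.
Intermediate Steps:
a(J) = -4
t = -104881/2 (t = 1/2 - (-150 - 308)**2/4 = 1/2 - 1/4*(-458)**2 = 1/2 - 1/4*209764 = 1/2 - 52441 = -104881/2 ≈ -52441.)
D(5*a(0)) - t = -644 - 1*(-104881/2) = -644 + 104881/2 = 103593/2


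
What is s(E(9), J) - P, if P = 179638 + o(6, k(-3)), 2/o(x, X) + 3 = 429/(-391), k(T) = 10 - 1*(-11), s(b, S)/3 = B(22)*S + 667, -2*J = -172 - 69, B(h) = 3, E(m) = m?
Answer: -282836323/1602 ≈ -1.7655e+5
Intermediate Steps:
J = 241/2 (J = -(-172 - 69)/2 = -1/2*(-241) = 241/2 ≈ 120.50)
s(b, S) = 2001 + 9*S (s(b, S) = 3*(3*S + 667) = 3*(667 + 3*S) = 2001 + 9*S)
k(T) = 21 (k(T) = 10 + 11 = 21)
o(x, X) = -391/801 (o(x, X) = 2/(-3 + 429/(-391)) = 2/(-3 + 429*(-1/391)) = 2/(-3 - 429/391) = 2/(-1602/391) = 2*(-391/1602) = -391/801)
P = 143889647/801 (P = 179638 - 391/801 = 143889647/801 ≈ 1.7964e+5)
s(E(9), J) - P = (2001 + 9*(241/2)) - 1*143889647/801 = (2001 + 2169/2) - 143889647/801 = 6171/2 - 143889647/801 = -282836323/1602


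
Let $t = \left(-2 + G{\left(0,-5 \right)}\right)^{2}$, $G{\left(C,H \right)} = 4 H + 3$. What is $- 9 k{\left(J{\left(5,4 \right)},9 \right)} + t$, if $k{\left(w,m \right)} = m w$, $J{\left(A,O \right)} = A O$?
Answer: $-1259$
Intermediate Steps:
$G{\left(C,H \right)} = 3 + 4 H$
$t = 361$ ($t = \left(-2 + \left(3 + 4 \left(-5\right)\right)\right)^{2} = \left(-2 + \left(3 - 20\right)\right)^{2} = \left(-2 - 17\right)^{2} = \left(-19\right)^{2} = 361$)
$- 9 k{\left(J{\left(5,4 \right)},9 \right)} + t = - 9 \cdot 9 \cdot 5 \cdot 4 + 361 = - 9 \cdot 9 \cdot 20 + 361 = \left(-9\right) 180 + 361 = -1620 + 361 = -1259$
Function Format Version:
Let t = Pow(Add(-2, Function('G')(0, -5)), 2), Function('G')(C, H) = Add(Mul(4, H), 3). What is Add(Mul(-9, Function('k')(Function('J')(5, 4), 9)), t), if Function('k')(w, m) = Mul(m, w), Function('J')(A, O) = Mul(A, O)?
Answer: -1259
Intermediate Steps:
Function('G')(C, H) = Add(3, Mul(4, H))
t = 361 (t = Pow(Add(-2, Add(3, Mul(4, -5))), 2) = Pow(Add(-2, Add(3, -20)), 2) = Pow(Add(-2, -17), 2) = Pow(-19, 2) = 361)
Add(Mul(-9, Function('k')(Function('J')(5, 4), 9)), t) = Add(Mul(-9, Mul(9, Mul(5, 4))), 361) = Add(Mul(-9, Mul(9, 20)), 361) = Add(Mul(-9, 180), 361) = Add(-1620, 361) = -1259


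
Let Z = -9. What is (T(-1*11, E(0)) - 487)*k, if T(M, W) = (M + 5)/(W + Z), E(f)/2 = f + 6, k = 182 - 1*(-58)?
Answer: -117360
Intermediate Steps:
k = 240 (k = 182 + 58 = 240)
E(f) = 12 + 2*f (E(f) = 2*(f + 6) = 2*(6 + f) = 12 + 2*f)
T(M, W) = (5 + M)/(-9 + W) (T(M, W) = (M + 5)/(W - 9) = (5 + M)/(-9 + W))
(T(-1*11, E(0)) - 487)*k = ((5 - 1*11)/(-9 + (12 + 2*0)) - 487)*240 = ((5 - 11)/(-9 + (12 + 0)) - 487)*240 = (-6/(-9 + 12) - 487)*240 = (-6/3 - 487)*240 = ((⅓)*(-6) - 487)*240 = (-2 - 487)*240 = -489*240 = -117360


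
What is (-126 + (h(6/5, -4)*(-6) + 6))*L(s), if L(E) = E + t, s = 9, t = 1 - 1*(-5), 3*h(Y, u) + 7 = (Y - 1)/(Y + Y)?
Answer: -3185/2 ≈ -1592.5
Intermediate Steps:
h(Y, u) = -7/3 + (-1 + Y)/(6*Y) (h(Y, u) = -7/3 + ((Y - 1)/(Y + Y))/3 = -7/3 + ((-1 + Y)/((2*Y)))/3 = -7/3 + ((-1 + Y)*(1/(2*Y)))/3 = -7/3 + ((-1 + Y)/(2*Y))/3 = -7/3 + (-1 + Y)/(6*Y))
t = 6 (t = 1 + 5 = 6)
L(E) = 6 + E (L(E) = E + 6 = 6 + E)
(-126 + (h(6/5, -4)*(-6) + 6))*L(s) = (-126 + (((-1 - 78/5)/(6*((6/5))))*(-6) + 6))*(6 + 9) = (-126 + (((-1 - 78/5)/(6*((6*(⅕)))))*(-6) + 6))*15 = (-126 + (((-1 - 13*6/5)/(6*(6/5)))*(-6) + 6))*15 = (-126 + (((⅙)*(⅚)*(-1 - 78/5))*(-6) + 6))*15 = (-126 + (((⅙)*(⅚)*(-83/5))*(-6) + 6))*15 = (-126 + (-83/36*(-6) + 6))*15 = (-126 + (83/6 + 6))*15 = (-126 + 119/6)*15 = -637/6*15 = -3185/2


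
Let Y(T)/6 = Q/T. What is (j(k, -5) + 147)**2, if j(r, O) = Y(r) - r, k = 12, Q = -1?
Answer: 72361/4 ≈ 18090.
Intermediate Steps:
Y(T) = -6/T (Y(T) = 6*(-1/T) = -6/T)
j(r, O) = -r - 6/r (j(r, O) = -6/r - r = -r - 6/r)
(j(k, -5) + 147)**2 = ((-1*12 - 6/12) + 147)**2 = ((-12 - 6*1/12) + 147)**2 = ((-12 - 1/2) + 147)**2 = (-25/2 + 147)**2 = (269/2)**2 = 72361/4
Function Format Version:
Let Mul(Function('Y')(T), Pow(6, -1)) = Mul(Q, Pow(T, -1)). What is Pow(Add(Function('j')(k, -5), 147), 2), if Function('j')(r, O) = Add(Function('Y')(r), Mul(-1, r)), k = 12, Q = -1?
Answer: Rational(72361, 4) ≈ 18090.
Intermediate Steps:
Function('Y')(T) = Mul(-6, Pow(T, -1)) (Function('Y')(T) = Mul(6, Mul(-1, Pow(T, -1))) = Mul(-6, Pow(T, -1)))
Function('j')(r, O) = Add(Mul(-1, r), Mul(-6, Pow(r, -1))) (Function('j')(r, O) = Add(Mul(-6, Pow(r, -1)), Mul(-1, r)) = Add(Mul(-1, r), Mul(-6, Pow(r, -1))))
Pow(Add(Function('j')(k, -5), 147), 2) = Pow(Add(Add(Mul(-1, 12), Mul(-6, Pow(12, -1))), 147), 2) = Pow(Add(Add(-12, Mul(-6, Rational(1, 12))), 147), 2) = Pow(Add(Add(-12, Rational(-1, 2)), 147), 2) = Pow(Add(Rational(-25, 2), 147), 2) = Pow(Rational(269, 2), 2) = Rational(72361, 4)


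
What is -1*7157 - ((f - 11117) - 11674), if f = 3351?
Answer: 12283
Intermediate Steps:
-1*7157 - ((f - 11117) - 11674) = -1*7157 - ((3351 - 11117) - 11674) = -7157 - (-7766 - 11674) = -7157 - 1*(-19440) = -7157 + 19440 = 12283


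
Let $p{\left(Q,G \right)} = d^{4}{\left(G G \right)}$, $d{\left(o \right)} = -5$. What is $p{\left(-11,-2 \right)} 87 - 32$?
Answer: $54343$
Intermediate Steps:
$p{\left(Q,G \right)} = 625$ ($p{\left(Q,G \right)} = \left(-5\right)^{4} = 625$)
$p{\left(-11,-2 \right)} 87 - 32 = 625 \cdot 87 - 32 = 54375 - 32 = 54343$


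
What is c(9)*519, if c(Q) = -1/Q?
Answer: -173/3 ≈ -57.667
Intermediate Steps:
c(9)*519 = -1/9*519 = -1*⅑*519 = -⅑*519 = -173/3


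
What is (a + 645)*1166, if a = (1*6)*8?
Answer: 808038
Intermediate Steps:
a = 48 (a = 6*8 = 48)
(a + 645)*1166 = (48 + 645)*1166 = 693*1166 = 808038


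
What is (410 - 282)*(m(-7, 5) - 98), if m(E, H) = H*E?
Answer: -17024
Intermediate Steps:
m(E, H) = E*H
(410 - 282)*(m(-7, 5) - 98) = (410 - 282)*(-7*5 - 98) = 128*(-35 - 98) = 128*(-133) = -17024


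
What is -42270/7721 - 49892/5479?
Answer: -616813462/42303359 ≈ -14.581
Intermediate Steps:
-42270/7721 - 49892/5479 = -616813462/42303359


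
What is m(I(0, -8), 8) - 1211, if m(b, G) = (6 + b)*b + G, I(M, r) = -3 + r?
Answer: -1148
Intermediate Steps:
m(b, G) = G + b*(6 + b) (m(b, G) = b*(6 + b) + G = G + b*(6 + b))
m(I(0, -8), 8) - 1211 = (8 + (-3 - 8)² + 6*(-3 - 8)) - 1211 = (8 + (-11)² + 6*(-11)) - 1211 = (8 + 121 - 66) - 1211 = 63 - 1211 = -1148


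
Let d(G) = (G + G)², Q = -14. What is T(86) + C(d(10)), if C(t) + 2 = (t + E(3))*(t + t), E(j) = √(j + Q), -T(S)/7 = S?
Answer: 319396 + 800*I*√11 ≈ 3.194e+5 + 2653.3*I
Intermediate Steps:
T(S) = -7*S
E(j) = √(-14 + j) (E(j) = √(j - 14) = √(-14 + j))
d(G) = 4*G² (d(G) = (2*G)² = 4*G²)
C(t) = -2 + 2*t*(t + I*√11) (C(t) = -2 + (t + √(-14 + 3))*(t + t) = -2 + (t + √(-11))*(2*t) = -2 + (t + I*√11)*(2*t) = -2 + 2*t*(t + I*√11))
T(86) + C(d(10)) = -7*86 + (-2 + 2*(4*10²)² + 2*I*(4*10²)*√11) = -602 + (-2 + 2*(4*100)² + 2*I*(4*100)*√11) = -602 + (-2 + 2*400² + 2*I*400*√11) = -602 + (-2 + 2*160000 + 800*I*√11) = -602 + (-2 + 320000 + 800*I*√11) = -602 + (319998 + 800*I*√11) = 319396 + 800*I*√11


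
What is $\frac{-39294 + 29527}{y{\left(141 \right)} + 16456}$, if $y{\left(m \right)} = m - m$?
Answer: $- \frac{9767}{16456} \approx -0.59352$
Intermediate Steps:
$y{\left(m \right)} = 0$
$\frac{-39294 + 29527}{y{\left(141 \right)} + 16456} = \frac{-39294 + 29527}{0 + 16456} = - \frac{9767}{16456}$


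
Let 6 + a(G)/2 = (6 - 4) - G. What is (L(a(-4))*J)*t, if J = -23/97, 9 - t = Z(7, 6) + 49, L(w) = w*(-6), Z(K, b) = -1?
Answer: 0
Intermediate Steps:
a(G) = -8 - 2*G (a(G) = -12 + 2*((6 - 4) - G) = -12 + 2*(2 - G) = -12 + (4 - 2*G) = -8 - 2*G)
L(w) = -6*w
t = -39 (t = 9 - (-1 + 49) = 9 - 1*48 = 9 - 48 = -39)
J = -23/97 (J = -23*1/97 = -23/97 ≈ -0.23711)
(L(a(-4))*J)*t = (-6*(-8 - 2*(-4))*(-23/97))*(-39) = (-6*(-8 + 8)*(-23/97))*(-39) = (-6*0*(-23/97))*(-39) = (0*(-23/97))*(-39) = 0*(-39) = 0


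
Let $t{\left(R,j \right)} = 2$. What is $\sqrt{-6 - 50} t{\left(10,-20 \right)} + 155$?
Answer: $155 + 4 i \sqrt{14} \approx 155.0 + 14.967 i$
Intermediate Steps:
$\sqrt{-6 - 50} t{\left(10,-20 \right)} + 155 = \sqrt{-6 - 50} \cdot 2 + 155 = \sqrt{-56} \cdot 2 + 155 = 2 i \sqrt{14} \cdot 2 + 155 = 4 i \sqrt{14} + 155 = 155 + 4 i \sqrt{14}$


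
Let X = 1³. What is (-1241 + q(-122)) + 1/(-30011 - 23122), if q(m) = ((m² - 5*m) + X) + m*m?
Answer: 1548189353/53133 ≈ 29138.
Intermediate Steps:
X = 1
q(m) = 1 - 5*m + 2*m² (q(m) = ((m² - 5*m) + 1) + m*m = (1 + m² - 5*m) + m² = 1 - 5*m + 2*m²)
(-1241 + q(-122)) + 1/(-30011 - 23122) = (-1241 + (1 - 5*(-122) + 2*(-122)²)) + 1/(-30011 - 23122) = (-1241 + (1 + 610 + 2*14884)) + 1/(-53133) = (-1241 + (1 + 610 + 29768)) - 1/53133 = (-1241 + 30379) - 1/53133 = 29138 - 1/53133 = 1548189353/53133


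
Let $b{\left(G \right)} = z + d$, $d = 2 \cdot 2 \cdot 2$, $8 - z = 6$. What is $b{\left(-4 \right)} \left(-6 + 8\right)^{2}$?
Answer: $40$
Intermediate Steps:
$z = 2$ ($z = 8 - 6 = 2$)
$d = 8$ ($d = 4 \cdot 2 = 8$)
$b{\left(G \right)} = 10$ ($b{\left(G \right)} = 2 + 8 = 10$)
$b{\left(-4 \right)} \left(-6 + 8\right)^{2} = 10 \left(-6 + 8\right)^{2} = 10 \cdot 2^{2} = 10 \cdot 4 = 40$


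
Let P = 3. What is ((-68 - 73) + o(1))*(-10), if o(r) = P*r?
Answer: 1380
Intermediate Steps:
o(r) = 3*r
((-68 - 73) + o(1))*(-10) = ((-68 - 73) + 3*1)*(-10) = (-141 + 3)*(-10) = -138*(-10) = 1380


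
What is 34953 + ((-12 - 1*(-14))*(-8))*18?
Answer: 34665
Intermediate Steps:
34953 + ((-12 - 1*(-14))*(-8))*18 = 34953 + ((-12 + 14)*(-8))*18 = 34953 + (2*(-8))*18 = 34953 - 16*18 = 34953 - 288 = 34665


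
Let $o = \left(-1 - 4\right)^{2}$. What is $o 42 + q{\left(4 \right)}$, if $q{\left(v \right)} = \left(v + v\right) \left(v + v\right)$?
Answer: $1114$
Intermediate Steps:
$o = 25$ ($o = \left(-5\right)^{2} = 25$)
$q{\left(v \right)} = 4 v^{2}$ ($q{\left(v \right)} = 2 v 2 v = 4 v^{2}$)
$o 42 + q{\left(4 \right)} = 25 \cdot 42 + 4 \cdot 4^{2} = 1050 + 4 \cdot 16 = 1050 + 64 = 1114$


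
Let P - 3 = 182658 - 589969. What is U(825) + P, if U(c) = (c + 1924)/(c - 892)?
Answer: -27292385/67 ≈ -4.0735e+5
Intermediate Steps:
P = -407308 (P = 3 + (182658 - 589969) = 3 - 407311 = -407308)
U(c) = (1924 + c)/(-892 + c)
U(825) + P = (1924 + 825)/(-892 + 825) - 407308 = 2749/(-67) - 407308 = -1/67*2749 - 407308 = -2749/67 - 407308 = -27292385/67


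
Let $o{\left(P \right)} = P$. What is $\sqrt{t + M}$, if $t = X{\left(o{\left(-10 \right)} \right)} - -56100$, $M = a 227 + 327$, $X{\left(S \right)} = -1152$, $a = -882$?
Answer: $i \sqrt{144939} \approx 380.71 i$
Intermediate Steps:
$M = -199887$ ($M = \left(-882\right) 227 + 327 = -200214 + 327 = -199887$)
$t = 54948$ ($t = -1152 - -56100 = -1152 + 56100 = 54948$)
$\sqrt{t + M} = \sqrt{54948 - 199887} = \sqrt{-144939} = i \sqrt{144939}$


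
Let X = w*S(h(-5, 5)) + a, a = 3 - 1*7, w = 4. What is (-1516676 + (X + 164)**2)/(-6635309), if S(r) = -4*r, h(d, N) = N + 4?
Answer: 1516420/6635309 ≈ 0.22854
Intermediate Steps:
h(d, N) = 4 + N
a = -4 (a = 3 - 7 = -4)
X = -148 (X = 4*(-4*(4 + 5)) - 4 = 4*(-4*9) - 4 = 4*(-36) - 4 = -144 - 4 = -148)
(-1516676 + (X + 164)**2)/(-6635309) = (-1516676 + (-148 + 164)**2)/(-6635309) = (-1516676 + 16**2)*(-1/6635309) = (-1516676 + 256)*(-1/6635309) = -1516420*(-1/6635309) = 1516420/6635309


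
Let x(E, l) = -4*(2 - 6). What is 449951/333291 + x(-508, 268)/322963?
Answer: 145322857469/107640661233 ≈ 1.3501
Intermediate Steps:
x(E, l) = 16 (x(E, l) = -4*(-4) = 16)
449951/333291 + x(-508, 268)/322963 = 449951/333291 + 16/322963 = 145322857469/107640661233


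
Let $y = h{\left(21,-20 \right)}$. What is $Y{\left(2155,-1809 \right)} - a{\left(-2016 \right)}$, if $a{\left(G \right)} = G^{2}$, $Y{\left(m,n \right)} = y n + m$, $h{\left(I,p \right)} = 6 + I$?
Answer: $-4110944$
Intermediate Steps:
$y = 27$ ($y = 6 + 21 = 27$)
$Y{\left(m,n \right)} = m + 27 n$ ($Y{\left(m,n \right)} = 27 n + m = m + 27 n$)
$Y{\left(2155,-1809 \right)} - a{\left(-2016 \right)} = \left(2155 + 27 \left(-1809\right)\right) - \left(-2016\right)^{2} = \left(2155 - 48843\right) - 4064256 = -46688 - 4064256 = -4110944$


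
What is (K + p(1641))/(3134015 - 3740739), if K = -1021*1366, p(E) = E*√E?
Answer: 697343/303362 - 1641*√1641/606724 ≈ 2.1892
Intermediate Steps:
p(E) = E^(3/2)
K = -1394686
(K + p(1641))/(3134015 - 3740739) = (-1394686 + 1641^(3/2))/(3134015 - 3740739) = (-1394686 + 1641*√1641)/(-606724) = (-1394686 + 1641*√1641)*(-1/606724) = 697343/303362 - 1641*√1641/606724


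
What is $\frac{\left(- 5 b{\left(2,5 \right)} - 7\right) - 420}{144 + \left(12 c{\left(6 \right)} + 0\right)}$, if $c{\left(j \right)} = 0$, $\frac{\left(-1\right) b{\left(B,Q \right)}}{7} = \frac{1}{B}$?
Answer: $- \frac{91}{32} \approx -2.8438$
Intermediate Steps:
$b{\left(B,Q \right)} = - \frac{7}{B}$
$\frac{\left(- 5 b{\left(2,5 \right)} - 7\right) - 420}{144 + \left(12 c{\left(6 \right)} + 0\right)} = \frac{\left(- 5 \left(- \frac{7}{2}\right) - 7\right) - 420}{144 + \left(12 \cdot 0 + 0\right)} = \frac{\left(- 5 \left(\left(-7\right) \frac{1}{2}\right) - 7\right) - 420}{144 + \left(0 + 0\right)} = \frac{\left(\left(-5\right) \left(- \frac{7}{2}\right) - 7\right) - 420}{144 + 0} = \frac{\left(\frac{35}{2} - 7\right) - 420}{144} = \left(\frac{21}{2} - 420\right) \frac{1}{144} = \left(- \frac{819}{2}\right) \frac{1}{144} = - \frac{91}{32}$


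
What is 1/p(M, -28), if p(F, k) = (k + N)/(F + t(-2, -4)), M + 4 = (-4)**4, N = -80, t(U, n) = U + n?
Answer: -41/18 ≈ -2.2778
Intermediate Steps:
M = 252 (M = -4 + (-4)**4 = -4 + 256 = 252)
p(F, k) = (-80 + k)/(-6 + F) (p(F, k) = (k - 80)/(F + (-2 - 4)) = (-80 + k)/(F - 6) = (-80 + k)/(-6 + F))
1/p(M, -28) = 1/((-80 - 28)/(-6 + 252)) = 1/(-108/246) = 1/((1/246)*(-108)) = 1/(-18/41) = -41/18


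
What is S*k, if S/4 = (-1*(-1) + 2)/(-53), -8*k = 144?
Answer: 216/53 ≈ 4.0755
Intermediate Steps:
k = -18 (k = -⅛*144 = -18)
S = -12/53 (S = 4*((-1*(-1) + 2)/(-53)) = 4*((1 + 2)*(-1/53)) = 4*(3*(-1/53)) = 4*(-3/53) = -12/53 ≈ -0.22642)
S*k = -12/53*(-18) = 216/53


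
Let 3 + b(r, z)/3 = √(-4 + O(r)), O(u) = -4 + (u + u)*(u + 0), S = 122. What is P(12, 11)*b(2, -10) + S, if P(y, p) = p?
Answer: 23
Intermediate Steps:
O(u) = -4 + 2*u² (O(u) = -4 + (2*u)*u = -4 + 2*u²)
b(r, z) = -9 + 3*√(-8 + 2*r²) (b(r, z) = -9 + 3*√(-4 + (-4 + 2*r²)) = -9 + 3*√(-8 + 2*r²))
P(12, 11)*b(2, -10) + S = 11*(-9 + 3*√(-8 + 2*2²)) + 122 = 11*(-9 + 3*√(-8 + 2*4)) + 122 = 11*(-9 + 3*√(-8 + 8)) + 122 = 11*(-9 + 3*√0) + 122 = 11*(-9 + 3*0) + 122 = 11*(-9 + 0) + 122 = 11*(-9) + 122 = -99 + 122 = 23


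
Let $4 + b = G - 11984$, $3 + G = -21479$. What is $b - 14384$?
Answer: $-47854$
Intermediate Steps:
$G = -21482$ ($G = -3 - 21479 = -21482$)
$b = -33470$ ($b = -4 - 33466 = -33470$)
$b - 14384 = -33470 - 14384 = -47854$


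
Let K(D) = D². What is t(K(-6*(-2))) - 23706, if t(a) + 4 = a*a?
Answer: -2974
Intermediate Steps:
t(a) = -4 + a² (t(a) = -4 + a*a = -4 + a²)
t(K(-6*(-2))) - 23706 = (-4 + ((-6*(-2))²)²) - 23706 = (-4 + (12²)²) - 23706 = (-4 + 144²) - 23706 = (-4 + 20736) - 23706 = 20732 - 23706 = -2974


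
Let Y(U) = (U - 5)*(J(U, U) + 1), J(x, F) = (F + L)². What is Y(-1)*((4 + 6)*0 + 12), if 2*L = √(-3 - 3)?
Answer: -36 + 72*I*√6 ≈ -36.0 + 176.36*I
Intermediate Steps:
L = I*√6/2 (L = √(-3 - 3)/2 = √(-6)/2 = (I*√6)/2 = I*√6/2 ≈ 1.2247*I)
J(x, F) = (F + I*√6/2)²
Y(U) = (1 + (2*U + I*√6)²/4)*(-5 + U) (Y(U) = (U - 5)*((2*U + I*√6)²/4 + 1) = (-5 + U)*(1 + (2*U + I*√6)²/4) = (1 + (2*U + I*√6)²/4)*(-5 + U))
Y(-1)*((4 + 6)*0 + 12) = (-5 - 1 - 5*(2*(-1) + I*√6)²/4 + (¼)*(-1)*(2*(-1) + I*√6)²)*((4 + 6)*0 + 12) = (-5 - 1 - 5*(-2 + I*√6)²/4 + (¼)*(-1)*(-2 + I*√6)²)*(10*0 + 12) = (-5 - 1 - 5*(-2 + I*√6)²/4 - (-2 + I*√6)²/4)*(0 + 12) = (-6 - 3*(-2 + I*√6)²/2)*12 = -72 - 18*(-2 + I*√6)²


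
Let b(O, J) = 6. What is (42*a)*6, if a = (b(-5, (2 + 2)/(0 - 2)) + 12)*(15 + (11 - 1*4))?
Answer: 99792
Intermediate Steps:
a = 396 (a = (6 + 12)*(15 + (11 - 1*4)) = 18*(15 + (11 - 4)) = 18*(15 + 7) = 18*22 = 396)
(42*a)*6 = (42*396)*6 = 16632*6 = 99792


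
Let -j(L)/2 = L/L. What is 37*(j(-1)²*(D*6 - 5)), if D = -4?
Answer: -4292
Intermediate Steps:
j(L) = -2 (j(L) = -2*L/L = -2*1 = -2)
37*(j(-1)²*(D*6 - 5)) = 37*((-2)²*(-4*6 - 5)) = 37*(4*(-24 - 5)) = 37*(4*(-29)) = 37*(-116) = -4292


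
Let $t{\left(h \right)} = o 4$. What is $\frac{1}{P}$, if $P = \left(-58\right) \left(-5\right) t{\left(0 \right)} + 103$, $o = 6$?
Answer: $\frac{1}{7063} \approx 0.00014158$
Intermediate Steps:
$t{\left(h \right)} = 24$ ($t{\left(h \right)} = 6 \cdot 4 = 24$)
$P = 7063$ ($P = \left(-58\right) \left(-5\right) 24 + 103 = 290 \cdot 24 + 103 = 6960 + 103 = 7063$)
$\frac{1}{P} = \frac{1}{7063}$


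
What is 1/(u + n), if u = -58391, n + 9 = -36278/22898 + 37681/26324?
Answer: -301383476/17600841079667 ≈ -1.7123e-5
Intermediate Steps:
n = -2758532551/301383476 (n = -9 + (-36278/22898 + 37681/26324) = -9 + (-36278*1/22898 + 37681*(1/26324)) = -9 + (-18139/11449 + 37681/26324) = -9 - 46081267/301383476 = -2758532551/301383476 ≈ -9.1529)
1/(u + n) = 1/(-58391 - 2758532551/301383476) = 1/(-17600841079667/301383476) = -301383476/17600841079667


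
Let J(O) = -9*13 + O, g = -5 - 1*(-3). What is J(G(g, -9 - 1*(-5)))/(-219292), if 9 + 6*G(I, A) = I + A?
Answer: 239/438584 ≈ 0.00054494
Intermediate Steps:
g = -2 (g = -5 + 3 = -2)
G(I, A) = -3/2 + A/6 + I/6 (G(I, A) = -3/2 + (I + A)/6 = -3/2 + (A + I)/6 = -3/2 + (A/6 + I/6) = -3/2 + A/6 + I/6)
J(O) = -117 + O
J(G(g, -9 - 1*(-5)))/(-219292) = (-117 + (-3/2 + (-9 - 1*(-5))/6 + (⅙)*(-2)))/(-219292) = (-117 + (-3/2 + (-9 + 5)/6 - ⅓))*(-1/219292) = (-117 + (-3/2 + (⅙)*(-4) - ⅓))*(-1/219292) = (-117 + (-3/2 - ⅔ - ⅓))*(-1/219292) = (-117 - 5/2)*(-1/219292) = -239/2*(-1/219292) = 239/438584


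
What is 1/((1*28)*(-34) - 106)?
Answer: -1/1058 ≈ -0.00094518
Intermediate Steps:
1/((1*28)*(-34) - 106) = 1/(28*(-34) - 106) = 1/(-952 - 106) = 1/(-1058) = -1/1058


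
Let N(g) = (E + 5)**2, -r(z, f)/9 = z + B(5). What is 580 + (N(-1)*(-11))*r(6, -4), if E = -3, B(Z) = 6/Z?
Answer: 17156/5 ≈ 3431.2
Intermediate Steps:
r(z, f) = -54/5 - 9*z (r(z, f) = -9*(z + 6/5) = -9*(6/5 + z) = -54/5 - 9*z)
N(g) = 4 (N(g) = (-3 + 5)**2 = 2**2 = 4)
580 + (N(-1)*(-11))*r(6, -4) = 580 + (4*(-11))*(-54/5 - 9*6) = 580 - 44*(-54/5 - 54) = 580 - 44*(-324/5) = 580 + 14256/5 = 17156/5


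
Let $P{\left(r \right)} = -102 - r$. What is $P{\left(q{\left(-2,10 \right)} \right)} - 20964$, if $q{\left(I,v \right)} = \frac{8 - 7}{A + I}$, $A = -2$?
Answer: $- \frac{84263}{4} \approx -21066.0$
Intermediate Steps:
$q{\left(I,v \right)} = \frac{1}{-2 + I}$ ($q{\left(I,v \right)} = \frac{8 - 7}{-2 + I} = 1 \frac{1}{-2 + I} = \frac{1}{-2 + I}$)
$P{\left(q{\left(-2,10 \right)} \right)} - 20964 = \left(-102 - \frac{1}{-2 - 2}\right) - 20964 = \left(-102 - \frac{1}{-4}\right) - 20964 = \left(-102 - - \frac{1}{4}\right) - 20964 = \left(-102 + \frac{1}{4}\right) - 20964 = - \frac{407}{4} - 20964 = - \frac{84263}{4}$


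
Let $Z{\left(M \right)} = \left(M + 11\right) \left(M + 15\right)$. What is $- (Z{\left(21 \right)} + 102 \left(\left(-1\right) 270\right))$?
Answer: $26388$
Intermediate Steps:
$Z{\left(M \right)} = \left(11 + M\right) \left(15 + M\right)$
$- (Z{\left(21 \right)} + 102 \left(\left(-1\right) 270\right)) = - (\left(165 + 21^{2} + 26 \cdot 21\right) + 102 \left(\left(-1\right) 270\right)) = - (\left(165 + 441 + 546\right) + 102 \left(-270\right)) = - (1152 - 27540) = \left(-1\right) \left(-26388\right) = 26388$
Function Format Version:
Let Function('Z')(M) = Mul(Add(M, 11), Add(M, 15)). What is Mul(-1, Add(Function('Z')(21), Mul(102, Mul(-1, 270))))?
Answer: 26388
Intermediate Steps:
Function('Z')(M) = Mul(Add(11, M), Add(15, M))
Mul(-1, Add(Function('Z')(21), Mul(102, Mul(-1, 270)))) = Mul(-1, Add(Add(165, Pow(21, 2), Mul(26, 21)), Mul(102, Mul(-1, 270)))) = Mul(-1, Add(Add(165, 441, 546), Mul(102, -270))) = Mul(-1, Add(1152, -27540)) = Mul(-1, -26388) = 26388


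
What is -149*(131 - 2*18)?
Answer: -14155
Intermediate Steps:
-149*(131 - 2*18) = -149*(131 - 36) = -149*95 = -14155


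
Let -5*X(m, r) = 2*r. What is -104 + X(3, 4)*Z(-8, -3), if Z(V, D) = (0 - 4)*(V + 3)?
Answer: -136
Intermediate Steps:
Z(V, D) = -12 - 4*V (Z(V, D) = -4*(3 + V) = -12 - 4*V)
X(m, r) = -2*r/5
-104 + X(3, 4)*Z(-8, -3) = -104 + (-⅖*4)*(-12 - 4*(-8)) = -104 - 8*(-12 + 32)/5 = -104 - 8/5*20 = -104 - 32 = -136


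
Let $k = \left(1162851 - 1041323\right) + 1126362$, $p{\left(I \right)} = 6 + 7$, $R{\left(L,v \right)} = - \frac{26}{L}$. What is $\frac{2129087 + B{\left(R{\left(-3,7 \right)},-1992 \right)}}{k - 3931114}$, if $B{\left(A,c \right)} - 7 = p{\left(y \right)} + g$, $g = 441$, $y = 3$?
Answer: $- \frac{532387}{670806} \approx -0.79365$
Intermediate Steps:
$p{\left(I \right)} = 13$
$k = 1247890$ ($k = 121528 + 1126362 = 1247890$)
$B{\left(A,c \right)} = 461$ ($B{\left(A,c \right)} = 7 + \left(13 + 441\right) = 7 + 454 = 461$)
$\frac{2129087 + B{\left(R{\left(-3,7 \right)},-1992 \right)}}{k - 3931114} = \frac{2129087 + 461}{1247890 - 3931114} = \frac{2129548}{-2683224} = 2129548 \left(- \frac{1}{2683224}\right) = - \frac{532387}{670806}$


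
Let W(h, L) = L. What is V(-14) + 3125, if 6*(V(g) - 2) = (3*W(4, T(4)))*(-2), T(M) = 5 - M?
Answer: 3126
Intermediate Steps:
V(g) = 1 (V(g) = 2 + ((3*(5 - 1*4))*(-2))/6 = 2 + ((3*(5 - 4))*(-2))/6 = 2 + ((3*1)*(-2))/6 = 2 + (3*(-2))/6 = 2 + (⅙)*(-6) = 2 - 1 = 1)
V(-14) + 3125 = 1 + 3125 = 3126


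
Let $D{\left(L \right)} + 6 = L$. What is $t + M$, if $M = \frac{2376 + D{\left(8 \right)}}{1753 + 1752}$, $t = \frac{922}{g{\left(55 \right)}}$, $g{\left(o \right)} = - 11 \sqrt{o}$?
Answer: $\frac{2378}{3505} - \frac{922 \sqrt{55}}{605} \approx -10.624$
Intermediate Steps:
$D{\left(L \right)} = -6 + L$
$t = - \frac{922 \sqrt{55}}{605}$ ($t = \frac{922}{\left(-11\right) \sqrt{55}} = 922 \left(- \frac{\sqrt{55}}{605}\right) = - \frac{922 \sqrt{55}}{605} \approx -11.302$)
$M = \frac{2378}{3505}$ ($M = \frac{2376 + \left(-6 + 8\right)}{1753 + 1752} = \frac{2376 + 2}{3505} = 2378 \cdot \frac{1}{3505} = \frac{2378}{3505} \approx 0.67846$)
$t + M = - \frac{922 \sqrt{55}}{605} + \frac{2378}{3505} = \frac{2378}{3505} - \frac{922 \sqrt{55}}{605}$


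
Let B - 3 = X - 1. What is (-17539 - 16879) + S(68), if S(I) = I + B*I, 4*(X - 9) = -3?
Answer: -33653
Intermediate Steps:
X = 33/4 (X = 9 + (¼)*(-3) = 9 - ¾ = 33/4 ≈ 8.2500)
B = 41/4 (B = 3 + (33/4 - 1) = 3 + 29/4 = 41/4 ≈ 10.250)
S(I) = 45*I/4 (S(I) = I + 41*I/4 = 45*I/4)
(-17539 - 16879) + S(68) = (-17539 - 16879) + (45/4)*68 = -34418 + 765 = -33653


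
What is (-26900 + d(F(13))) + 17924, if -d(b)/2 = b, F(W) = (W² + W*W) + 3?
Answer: -9658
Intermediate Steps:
F(W) = 3 + 2*W² (F(W) = (W² + W²) + 3 = 2*W² + 3 = 3 + 2*W²)
d(b) = -2*b
(-26900 + d(F(13))) + 17924 = (-26900 - 2*(3 + 2*13²)) + 17924 = (-26900 - 2*(3 + 2*169)) + 17924 = (-26900 - 2*(3 + 338)) + 17924 = (-26900 - 2*341) + 17924 = (-26900 - 682) + 17924 = -27582 + 17924 = -9658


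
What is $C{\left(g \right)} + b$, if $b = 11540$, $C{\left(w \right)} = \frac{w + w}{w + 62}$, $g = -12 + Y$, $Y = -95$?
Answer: $\frac{519514}{45} \approx 11545.0$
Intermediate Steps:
$g = -107$ ($g = -12 - 95 = -107$)
$C{\left(w \right)} = \frac{2 w}{62 + w}$
$C{\left(g \right)} + b = 2 \left(-107\right) \frac{1}{62 - 107} + 11540 = 2 \left(-107\right) \frac{1}{-45} + 11540 = 2 \left(-107\right) \left(- \frac{1}{45}\right) + 11540 = \frac{214}{45} + 11540 = \frac{519514}{45}$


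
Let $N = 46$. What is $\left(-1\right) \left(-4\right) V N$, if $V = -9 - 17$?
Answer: $-4784$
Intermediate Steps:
$V = -26$ ($V = -9 - 17 = -26$)
$\left(-1\right) \left(-4\right) V N = \left(-1\right) \left(-4\right) \left(-26\right) 46 = 4 \left(-26\right) 46 = \left(-104\right) 46 = -4784$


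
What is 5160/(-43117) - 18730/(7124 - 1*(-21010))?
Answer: -476376425/606526839 ≈ -0.78542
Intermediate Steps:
5160/(-43117) - 18730/(7124 - 1*(-21010)) = 5160*(-1/43117) - 18730/(7124 + 21010) = -5160/43117 - 18730/28134 = -5160/43117 - 18730*1/28134 = -5160/43117 - 9365/14067 = -476376425/606526839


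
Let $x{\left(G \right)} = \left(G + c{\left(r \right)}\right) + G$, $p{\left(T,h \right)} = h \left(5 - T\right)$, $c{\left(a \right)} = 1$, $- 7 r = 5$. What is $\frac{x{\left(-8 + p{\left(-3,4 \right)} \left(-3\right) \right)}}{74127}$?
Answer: $- \frac{69}{24709} \approx -0.0027925$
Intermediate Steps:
$r = - \frac{5}{7}$ ($r = \left(- \frac{1}{7}\right) 5 = - \frac{5}{7} \approx -0.71429$)
$x{\left(G \right)} = 1 + 2 G$ ($x{\left(G \right)} = \left(G + 1\right) + G = \left(1 + G\right) + G = 1 + 2 G$)
$\frac{x{\left(-8 + p{\left(-3,4 \right)} \left(-3\right) \right)}}{74127} = \frac{1 + 2 \left(-8 + 4 \left(5 - -3\right) \left(-3\right)\right)}{74127} = \left(1 + 2 \left(-8 + 4 \left(5 + 3\right) \left(-3\right)\right)\right) \frac{1}{74127} = \left(1 + 2 \left(-8 + 4 \cdot 8 \left(-3\right)\right)\right) \frac{1}{74127} = \left(1 + 2 \left(-8 + 32 \left(-3\right)\right)\right) \frac{1}{74127} = \left(1 + 2 \left(-8 - 96\right)\right) \frac{1}{74127} = \left(1 + 2 \left(-104\right)\right) \frac{1}{74127} = \left(1 - 208\right) \frac{1}{74127} = \left(-207\right) \frac{1}{74127} = - \frac{69}{24709}$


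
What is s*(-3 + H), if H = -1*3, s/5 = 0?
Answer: 0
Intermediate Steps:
s = 0 (s = 5*0 = 0)
H = -3
s*(-3 + H) = 0*(-3 - 3) = 0*(-6) = 0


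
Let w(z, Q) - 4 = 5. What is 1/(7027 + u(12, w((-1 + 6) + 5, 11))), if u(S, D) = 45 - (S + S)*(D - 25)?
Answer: 1/7456 ≈ 0.00013412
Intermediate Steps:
w(z, Q) = 9 (w(z, Q) = 4 + 5 = 9)
u(S, D) = 45 - 2*S*(-25 + D)
1/(7027 + u(12, w((-1 + 6) + 5, 11))) = 1/(7027 + (45 + 50*12 - 2*9*12)) = 1/(7027 + (45 + 600 - 216)) = 1/(7027 + 429) = 1/7456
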